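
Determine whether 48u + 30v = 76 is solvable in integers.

Step 1: Compute gcd(48, 30).
gcd(48, 30) = 6

Step 2: Check divisibility.
Does 6 divide 76? 76 = 6 x 12 + 4, so no.

By the theorem on linear Diophantine equations, 48u + 30v = 76 has integer solutions if and only if gcd(48, 30) divides 76. Since 6 does not divide 76, no solutions exist.

No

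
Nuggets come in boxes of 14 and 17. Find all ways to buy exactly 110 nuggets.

We need non-negative integers (x, y) with 14x + 17y = 110.
For each x in 0..7, check if 110 - 14x is a non-negative multiple of 17.
x = 3: 17y = 68, y = 4 ✓

(3 boxes of 14, 4 boxes of 17)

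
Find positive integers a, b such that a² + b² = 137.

Search for a with 137 - a² a perfect square.
a = 4: 137 - 4² = 137 - 16 = 121 = 11² ✓
So a = 4, b = 11.

a = 4, b = 11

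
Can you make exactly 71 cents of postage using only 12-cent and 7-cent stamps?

We need non-negative x, y with 12x + 7y = 71.
gcd(12, 7) = 1 divides 71, so integer solutions exist.
Search for a non-negative one: x = 3 gives 7y = 71 - 36 = 35, so y = 5.
Check: 12·3 + 7·5 = 71 ✓

Yes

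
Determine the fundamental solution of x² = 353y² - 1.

We need x² = 353y² - 1. Try successive y:
y = 1: x² = 353·1² - 1 = 352, not a perfect square
y = 2: x² = 353·2² - 1 = 1411, not a perfect square
y = 3: x² = 353·3² - 1 = 3176, not a perfect square
...
y = 3793: x² = 353·3793² - 1 = 5078557696 = 71264² ✓
Check: 71264² - 353·3793² = 5078557696 - 5078557697 = -1 ✓

x = 71264, y = 3793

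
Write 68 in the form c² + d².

We need to find integers c, d > 0 such that c² + d² = 68.
Trying c = 2: d² = 68 - 2² = 68 - 4 = 64
d = 8
Check: 2² + 8² = 4 + 64 = 68 ✓

68 = 2² + 8²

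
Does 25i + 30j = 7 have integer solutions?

Step 1: Compute gcd(25, 30).
gcd(25, 30) = 5

Step 2: Check divisibility.
Does 5 divide 7? 7 = 5 x 1 + 2, so no.

By the theorem on linear Diophantine equations, 25i + 30j = 7 has integer solutions if and only if gcd(25, 30) divides 7. Since 5 does not divide 7, no solutions exist.

No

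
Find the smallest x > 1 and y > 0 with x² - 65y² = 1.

We seek the smallest positive integers (x, y) with x² - 65y² = 1, i.e., x² = 65y² + 1.
Try successive y values:
y = 1: x² = 65·1² + 1 = 66, not a perfect square
y = 2: x² = 65·2² + 1 = 261, not a perfect square
y = 3: x² = 65·3² + 1 = 586, not a perfect square
... continuing the search (or via continued fractions) ...
y = 16: x² = 65·16² + 1 = 16641, x = 129 ✓

Verify: 129² - 65·16² = 16641 - 16640 = 1 ✓

x = 129, y = 16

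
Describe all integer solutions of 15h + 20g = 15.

Step 1: Compute gcd(15, 20) = 5.
Since 5 divides 15, solutions exist.

Step 2: Find a particular solution using extended Euclidean algorithm.
We get h₀ = -3, g₀ = 3.
Check: 15*-3 + 20*3 = 15 = 15 ✓

Step 3: Write the general solution.
h = -3 + (20/5)t = -3 + 4t
g = 3 - (15/5)t = 3 - 3t
for any integer t.

h = -3 + 4t, g = 3 - 3t for integer t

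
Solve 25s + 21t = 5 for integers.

Step 1: Check solvability.
gcd(25, 21) = 1
Since 1 divides 5, solutions exist.

Step 2: Apply extended Euclidean algorithm to find gcd.
We find integers such that 25*x0 + 21*y0 = 1

Step 3: Scale the particular solution.
Multiply by 5/1 = 5:
s = -25, t = 30

Step 4: Verify.
25*(-25) + 21*(30) = 5 = 5 ✓

s = -25, t = 30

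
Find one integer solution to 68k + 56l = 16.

Step 1: Check solvability.
gcd(68, 56) = 4
Since 4 divides 16, solutions exist.

Step 2: Apply extended Euclidean algorithm to find gcd.
We find integers such that 68*x0 + 56*y0 = 4

Step 3: Scale the particular solution.
Multiply by 16/4 = 4:
k = 20, l = -24

Step 4: Verify.
68*(20) + 56*(-24) = 16 = 16 ✓

k = 20, l = -24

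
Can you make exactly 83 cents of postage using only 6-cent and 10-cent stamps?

We need non-negative x, y with 6x + 10y = 83.
gcd(6, 10) = 2, and 2 does not divide 83.
No integer solutions exist, so certainly no non-negative ones.

No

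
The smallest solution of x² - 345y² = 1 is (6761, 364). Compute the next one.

Solutions to x² - Dy² = 1 are generated by powers of (x₀ + y₀√D).
The next solution satisfies x₁ + y₁√345 = (x₀ + y₀√345)², giving:
x₁ = x₀² + 345y₀² = 6761² + 345·364² = 45711121 + 45711120 = 91422241
y₁ = 2x₀y₀ = 2·6761·364 = 4922008

Verify: 91422241² - 345·4922008² = 8358026149462081 - 8358026149462080 = 1 ✓

x = 91422241, y = 4922008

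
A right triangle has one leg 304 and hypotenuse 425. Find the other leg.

a² = c² - b² = 180625 - 92416 = 88209
a = 297

297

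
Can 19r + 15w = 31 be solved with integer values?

Step 1: Compute gcd(19, 15).
gcd(19, 15) = 1

Step 2: Check divisibility.
Does 1 divide 31? 31 = 1 x 31, so yes.

By the theorem on linear Diophantine equations, 19r + 15w = 31 has integer solutions if and only if gcd(19, 15) divides 31. Since 1 | 31, solutions exist.

Yes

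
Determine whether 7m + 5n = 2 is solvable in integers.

Step 1: Compute gcd(7, 5).
gcd(7, 5) = 1

Step 2: Check divisibility.
Does 1 divide 2? 2 = 1 x 2, so yes.

By the theorem on linear Diophantine equations, 7m + 5n = 2 has integer solutions if and only if gcd(7, 5) divides 2. Since 1 | 2, solutions exist.

Yes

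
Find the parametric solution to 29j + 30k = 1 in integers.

Step 1: Compute gcd(29, 30) = 1.
Since 1 divides 1, solutions exist.

Step 2: Find a particular solution using extended Euclidean algorithm.
We get j₀ = -1, k₀ = 1.
Check: 29*-1 + 30*1 = 1 = 1 ✓

Step 3: Write the general solution.
j = -1 + (30/1)t = -1 + 30t
k = 1 - (29/1)t = 1 - 29t
for any integer t.

j = -1 + 30t, k = 1 - 29t for integer t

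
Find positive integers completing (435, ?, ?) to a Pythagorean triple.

We need the other leg and hypotenuse such that 435² + x² = c².
Take x = 308, c = 533: 435² + 308² = 189225 + 94864 = 284089 = 533² ✓
Triple: (435, 308, 533)

(435, 308, 533)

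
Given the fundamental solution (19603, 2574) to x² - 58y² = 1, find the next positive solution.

Solutions to x² - Dy² = 1 are generated by powers of (x₀ + y₀√D).
The next solution satisfies x₁ + y₁√58 = (x₀ + y₀√58)², giving:
x₁ = x₀² + 58y₀² = 19603² + 58·2574² = 384277609 + 384277608 = 768555217
y₁ = 2x₀y₀ = 2·19603·2574 = 100916244

Verify: 768555217² - 58·100916244² = 590677121577917089 - 590677121577917088 = 1 ✓

x = 768555217, y = 100916244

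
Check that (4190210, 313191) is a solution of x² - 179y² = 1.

Compute x² = 4190210² = 17557859844100
Compute 179y² = 179·313191² = 179·98088602481 = 17557859844099
x² - 179y² = 17557859844100 - 17557859844099 = 1
Since this equals 1, (4190210, 313191) is a solution.

Yes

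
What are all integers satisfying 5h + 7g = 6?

Step 1: Compute gcd(5, 7) = 1.
Since 1 divides 6, solutions exist.

Step 2: Find a particular solution using extended Euclidean algorithm.
We get h₀ = 18, g₀ = -12.
Check: 5*18 + 7*-12 = 6 = 6 ✓

Step 3: Write the general solution.
h = 18 + (7/1)t = 18 + 7t
g = -12 - (5/1)t = -12 - 5t
for any integer t.

h = 18 + 7t, g = -12 - 5t for integer t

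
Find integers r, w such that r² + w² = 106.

We need to find integers r, w > 0 such that r² + w² = 106.
Trying r = 5: w² = 106 - 5² = 106 - 25 = 81
w = 9
Check: 5² + 9² = 25 + 81 = 106 ✓

106 = 5² + 9²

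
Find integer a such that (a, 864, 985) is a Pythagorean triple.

a² = c² - b² = 985² - 864² = 970225 - 746496 = 223729
a = sqrt(223729) = 473

473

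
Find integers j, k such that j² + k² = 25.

We need to find integers j, k > 0 such that j² + k² = 25.
Trying j = 3: k² = 25 - 3² = 25 - 9 = 16
k = 4
Check: 3² + 4² = 9 + 16 = 25 ✓

25 = 3² + 4²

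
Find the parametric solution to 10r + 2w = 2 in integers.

Step 1: Compute gcd(10, 2) = 2.
Since 2 divides 2, solutions exist.

Step 2: Find a particular solution using extended Euclidean algorithm.
We get r₀ = 0, w₀ = 1.
Check: 10*0 + 2*1 = 2 = 2 ✓

Step 3: Write the general solution.
r = 0 + (2/2)t = 0 + 1t
w = 1 - (10/2)t = 1 - 5t
for any integer t.

r = 0 + 1t, w = 1 - 5t for integer t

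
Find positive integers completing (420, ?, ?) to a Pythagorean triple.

We need the other leg and hypotenuse such that 420² + x² = c².
Take x = 4400, c = 4420: 420² + 4400² = 176400 + 19360000 = 19536400 = 4420² ✓
Triple: (420, 4400, 4420)

(420, 4400, 4420)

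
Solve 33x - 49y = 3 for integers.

Step 1: Check solvability.
gcd(33, 49) = 1
Since 1 divides 3, solutions exist.

Step 2: Apply extended Euclidean algorithm to find gcd.
We find integers such that 33*x0 + 49*y0 = 1

Step 3: Scale the particular solution.
Multiply by 3/1 = 3:
x = 9, y = 6

Step 4: Verify.
33*(9) - 49*(6) = 3 = 3 ✓

x = 9, y = 6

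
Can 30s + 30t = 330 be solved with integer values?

Step 1: Compute gcd(30, 30).
gcd(30, 30) = 30

Step 2: Check divisibility.
Does 30 divide 330? 330 = 30 x 11, so yes.

By the theorem on linear Diophantine equations, 30s + 30t = 330 has integer solutions if and only if gcd(30, 30) divides 330. Since 30 | 330, solutions exist.

Yes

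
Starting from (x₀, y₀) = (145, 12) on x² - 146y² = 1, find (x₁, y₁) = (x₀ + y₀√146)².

Solutions to x² - Dy² = 1 are generated by powers of (x₀ + y₀√D).
The next solution satisfies x₁ + y₁√146 = (x₀ + y₀√146)², giving:
x₁ = x₀² + 146y₀² = 145² + 146·12² = 21025 + 21024 = 42049
y₁ = 2x₀y₀ = 2·145·12 = 3480

Verify: 42049² - 146·3480² = 1768118401 - 1768118400 = 1 ✓

x = 42049, y = 3480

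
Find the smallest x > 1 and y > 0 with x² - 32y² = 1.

We seek the smallest positive integers (x, y) with x² - 32y² = 1, i.e., x² = 32y² + 1.
Try successive y values:
y = 1: x² = 32·1² + 1 = 33, not a perfect square
y = 2: x² = 32·2² + 1 = 129, not a perfect square
y = 3: x² = 32·3² + 1 = 289, x = 17 ✓

Verify: 17² - 32·3² = 289 - 288 = 1 ✓

x = 17, y = 3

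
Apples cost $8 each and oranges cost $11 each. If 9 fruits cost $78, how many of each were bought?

Let a = apples, o = oranges.
a + o = 9
8a + 11o = 78
Substitute o = 9 - a:
8a + 11(9 - a) = 78
(8 - 11)a = 78 - 99
-3a = -21
a = 7, o = 9 - 7 = 2

Apples: 7, Oranges: 2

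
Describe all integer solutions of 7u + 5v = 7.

Step 1: Compute gcd(7, 5) = 1.
Since 1 divides 7, solutions exist.

Step 2: Find a particular solution using extended Euclidean algorithm.
We get u₀ = -14, v₀ = 21.
Check: 7*-14 + 5*21 = 7 = 7 ✓

Step 3: Write the general solution.
u = -14 + (5/1)t = -14 + 5t
v = 21 - (7/1)t = 21 - 7t
for any integer t.

u = -14 + 5t, v = 21 - 7t for integer t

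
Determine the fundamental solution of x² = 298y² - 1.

We need x² = 298y² - 1. Try successive y:
y = 1: x² = 298·1² - 1 = 297, not a perfect square
y = 2: x² = 298·2² - 1 = 1191, not a perfect square
y = 3: x² = 298·3² - 1 = 2681, not a perfect square
...
y = 23725: x² = 298·23725² - 1 = 167736936249 = 409557² ✓
Check: 409557² - 298·23725² = 167736936249 - 167736936250 = -1 ✓

x = 409557, y = 23725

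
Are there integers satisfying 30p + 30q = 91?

Step 1: Compute gcd(30, 30).
gcd(30, 30) = 30

Step 2: Check divisibility.
Does 30 divide 91? 91 = 30 x 3 + 1, so no.

By the theorem on linear Diophantine equations, 30p + 30q = 91 has integer solutions if and only if gcd(30, 30) divides 91. Since 30 does not divide 91, no solutions exist.

No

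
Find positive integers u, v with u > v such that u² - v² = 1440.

Factor: u² - v² = (u+v)(u-v) = 1440.
We need two factors of 1440 with the same parity.
Use u+v = 720 and u-v = 2 (product 720·2 = 1440).
Adding: 2u = 722, so u = 361.
Subtracting: 2v = 718, so v = 359.
Check: 361² - 359² = 130321 - 128881 = 1440 ✓

u = 361, v = 359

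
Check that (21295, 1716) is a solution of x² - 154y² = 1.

Compute x² = 21295² = 453477025
Compute 154y² = 154·1716² = 154·2944656 = 453477024
x² - 154y² = 453477025 - 453477024 = 1
Since this equals 1, (21295, 1716) is a solution.

Yes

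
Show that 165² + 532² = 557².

Compute a² + b² = 165² + 532² = 27225 + 283024 = 310249
Compute c² = 557² = 310249
Since 310249 = 310249, confirmed.

Yes, it is a Pythagorean triple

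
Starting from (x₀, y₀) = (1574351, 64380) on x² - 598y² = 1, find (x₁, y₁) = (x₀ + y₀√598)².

Solutions to x² - Dy² = 1 are generated by powers of (x₀ + y₀√D).
The next solution satisfies x₁ + y₁√598 = (x₀ + y₀√598)², giving:
x₁ = x₀² + 598y₀² = 1574351² + 598·64380² = 2478581071201 + 2478581071200 = 4957162142401
y₁ = 2x₀y₀ = 2·1574351·64380 = 202713434760

Verify: 4957162142401² - 598·202713434760² = 24573456506053672202044801 - 24573456506053672202044800 = 1 ✓

x = 4957162142401, y = 202713434760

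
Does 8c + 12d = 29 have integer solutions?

Step 1: Compute gcd(8, 12).
gcd(8, 12) = 4

Step 2: Check divisibility.
Does 4 divide 29? 29 = 4 x 7 + 1, so no.

By the theorem on linear Diophantine equations, 8c + 12d = 29 has integer solutions if and only if gcd(8, 12) divides 29. Since 4 does not divide 29, no solutions exist.

No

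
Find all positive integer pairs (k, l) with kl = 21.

The positive divisors of 21 are: 1, 3, 7, 21.
Each divisor d gives the pair (d, 21/d):
(1, 21), (3, 7), (7, 3), (21, 1)

(1, 21), (3, 7), (7, 3), (21, 1)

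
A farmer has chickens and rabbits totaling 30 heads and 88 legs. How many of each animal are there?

Let c = chickens, r = rabbits.
Heads: c + r = 30
Legs: 2c + 4r = 88
From the first equation, c = 30 - r. Substitute:
2(30 - r) + 4r = 88
60 + 2r = 88
r = (88 - 60)/2 = 14
c = 30 - 14 = 16

Chickens: 16, Rabbits: 14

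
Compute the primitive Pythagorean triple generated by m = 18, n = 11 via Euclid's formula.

a = m² - n² = 324 - 121 = 203
b = 2mn = 2·18·11 = 396
c = m² + n² = 324 + 121 = 445
Verify: 203² + 396² = 41209 + 156816 = 198025 = 445² ✓

(203, 396, 445)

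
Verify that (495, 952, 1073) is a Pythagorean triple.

Compute a² + b² = 495² + 952² = 245025 + 906304 = 1151329
Compute c² = 1073² = 1151329
Since 1151329 = 1151329, confirmed.

Yes, it is a Pythagorean triple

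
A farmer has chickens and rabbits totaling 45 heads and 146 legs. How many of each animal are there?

Let c = chickens, r = rabbits.
Heads: c + r = 45
Legs: 2c + 4r = 146
From the first equation, c = 45 - r. Substitute:
2(45 - r) + 4r = 146
90 + 2r = 146
r = (146 - 90)/2 = 28
c = 45 - 28 = 17

Chickens: 17, Rabbits: 28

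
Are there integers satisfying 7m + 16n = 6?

Step 1: Compute gcd(7, 16).
gcd(7, 16) = 1

Step 2: Check divisibility.
Does 1 divide 6? 6 = 1 x 6, so yes.

By the theorem on linear Diophantine equations, 7m + 16n = 6 has integer solutions if and only if gcd(7, 16) divides 6. Since 1 | 6, solutions exist.

Yes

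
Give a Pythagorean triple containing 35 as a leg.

We need the other leg and hypotenuse such that 35² + x² = c².
Take x = 12, c = 37: 35² + 12² = 1225 + 144 = 1369 = 37² ✓
Triple: (35, 12, 37)

(35, 12, 37)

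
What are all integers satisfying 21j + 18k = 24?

Step 1: Compute gcd(21, 18) = 3.
Since 3 divides 24, solutions exist.

Step 2: Find a particular solution using extended Euclidean algorithm.
We get j₀ = 8, k₀ = -8.
Check: 21*8 + 18*-8 = 24 = 24 ✓

Step 3: Write the general solution.
j = 8 + (18/3)t = 8 + 6t
k = -8 - (21/3)t = -8 - 7t
for any integer t.

j = 8 + 6t, k = -8 - 7t for integer t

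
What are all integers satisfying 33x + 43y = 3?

Step 1: Compute gcd(33, 43) = 1.
Since 1 divides 3, solutions exist.

Step 2: Find a particular solution using extended Euclidean algorithm.
We get x₀ = -39, y₀ = 30.
Check: 33*-39 + 43*30 = 3 = 3 ✓

Step 3: Write the general solution.
x = -39 + (43/1)t = -39 + 43t
y = 30 - (33/1)t = 30 - 33t
for any integer t.

x = -39 + 43t, y = 30 - 33t for integer t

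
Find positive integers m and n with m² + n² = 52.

We need to find integers m, n > 0 such that m² + n² = 52.
Trying m = 4: n² = 52 - 4² = 52 - 16 = 36
n = 6
Check: 4² + 6² = 16 + 36 = 52 ✓

52 = 4² + 6²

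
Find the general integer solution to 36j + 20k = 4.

Step 1: Compute gcd(36, 20) = 4.
Since 4 divides 4, solutions exist.

Step 2: Find a particular solution using extended Euclidean algorithm.
We get j₀ = -1, k₀ = 2.
Check: 36*-1 + 20*2 = 4 = 4 ✓

Step 3: Write the general solution.
j = -1 + (20/4)t = -1 + 5t
k = 2 - (36/4)t = 2 - 9t
for any integer t.

j = -1 + 5t, k = 2 - 9t for integer t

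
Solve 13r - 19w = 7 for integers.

Step 1: Check solvability.
gcd(13, 19) = 1
Since 1 divides 7, solutions exist.

Step 2: Apply extended Euclidean algorithm to find gcd.
We find integers such that 13*x0 + 19*y0 = 1

Step 3: Scale the particular solution.
Multiply by 7/1 = 7:
r = 21, w = 14

Step 4: Verify.
13*(21) - 19*(14) = 7 = 7 ✓

r = 21, w = 14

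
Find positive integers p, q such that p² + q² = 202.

Search for p with 202 - p² a perfect square.
p = 9: 202 - 9² = 202 - 81 = 121 = 11² ✓
So p = 9, q = 11.

p = 9, q = 11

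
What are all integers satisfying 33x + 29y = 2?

Step 1: Compute gcd(33, 29) = 1.
Since 1 divides 2, solutions exist.

Step 2: Find a particular solution using extended Euclidean algorithm.
We get x₀ = -14, y₀ = 16.
Check: 33*-14 + 29*16 = 2 = 2 ✓

Step 3: Write the general solution.
x = -14 + (29/1)t = -14 + 29t
y = 16 - (33/1)t = 16 - 33t
for any integer t.

x = -14 + 29t, y = 16 - 33t for integer t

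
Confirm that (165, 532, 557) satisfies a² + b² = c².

Compute a² + b² = 165² + 532² = 27225 + 283024 = 310249
Compute c² = 557² = 310249
Since 310249 = 310249, confirmed.

Yes, it is a Pythagorean triple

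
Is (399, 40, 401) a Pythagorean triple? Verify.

Compute a² + b² = 399² + 40² = 159201 + 1600 = 160801
Compute c² = 401² = 160801
Since 160801 = 160801, confirmed.

Yes, it is a Pythagorean triple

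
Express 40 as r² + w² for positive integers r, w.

We need to find integers r, w > 0 such that r² + w² = 40.
Trying r = 2: w² = 40 - 2² = 40 - 4 = 36
w = 6
Check: 2² + 6² = 4 + 36 = 40 ✓

40 = 2² + 6²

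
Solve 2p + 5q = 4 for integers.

Step 1: Check solvability.
gcd(2, 5) = 1
Since 1 divides 4, solutions exist.

Step 2: Apply extended Euclidean algorithm to find gcd.
We find integers such that 2*x0 + 5*y0 = 1

Step 3: Scale the particular solution.
Multiply by 4/1 = 4:
p = -8, q = 4

Step 4: Verify.
2*(-8) + 5*(4) = 4 = 4 ✓

p = -8, q = 4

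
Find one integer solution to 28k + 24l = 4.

Step 1: Check solvability.
gcd(28, 24) = 4
Since 4 divides 4, solutions exist.

Step 2: Apply extended Euclidean algorithm to find gcd.
We find integers such that 28*x0 + 24*y0 = 4

Step 3: Scale the particular solution.
Multiply by 4/4 = 1:
k = 1, l = -1

Step 4: Verify.
28*(1) + 24*(-1) = 4 = 4 ✓

k = 1, l = -1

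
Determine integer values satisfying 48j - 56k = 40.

Step 1: Check solvability.
gcd(48, 56) = 8
Since 8 divides 40, solutions exist.

Step 2: Apply extended Euclidean algorithm to find gcd.
We find integers such that 48*x0 + 56*y0 = 8

Step 3: Scale the particular solution.
Multiply by 40/8 = 5:
j = -5, k = -5

Step 4: Verify.
48*(-5) - 56*(-5) = 40 = 40 ✓

j = -5, k = -5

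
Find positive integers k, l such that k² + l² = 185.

Search for k with 185 - k² a perfect square.
k = 4: 185 - 4² = 185 - 16 = 169 = 13² ✓
So k = 4, l = 13.

k = 4, l = 13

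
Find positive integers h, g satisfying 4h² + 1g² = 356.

Try small values of h and check whether (356 - 4h²)/1 is a perfect square.
h = 8: 4·8² = 256, so 1g² = 356 - 256 = 100, giving g² = 100, g = 10.
Check: 4·8² + 1·10² = 256 + 100 = 356 ✓

h = 8, g = 10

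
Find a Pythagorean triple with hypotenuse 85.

We need a² + b² = 85² = 7225.
Trying: 13² + 84² = 169 + 7056 = 7225 ✓

(13, 84, 85)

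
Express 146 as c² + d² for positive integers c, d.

We need to find integers c, d > 0 such that c² + d² = 146.
Trying c = 5: d² = 146 - 5² = 146 - 25 = 121
d = 11
Check: 5² + 11² = 25 + 121 = 146 ✓

146 = 5² + 11²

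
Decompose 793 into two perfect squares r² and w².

We need to find integers r, w > 0 such that r² + w² = 793.
Trying r = 3: w² = 793 - 3² = 793 - 9 = 784
w = 28
Check: 3² + 28² = 9 + 784 = 793 ✓

793 = 3² + 28²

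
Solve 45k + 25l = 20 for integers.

Step 1: Check solvability.
gcd(45, 25) = 5
Since 5 divides 20, solutions exist.

Step 2: Apply extended Euclidean algorithm to find gcd.
We find integers such that 45*x0 + 25*y0 = 5

Step 3: Scale the particular solution.
Multiply by 20/5 = 4:
k = -4, l = 8

Step 4: Verify.
45*(-4) + 25*(8) = 20 = 20 ✓

k = -4, l = 8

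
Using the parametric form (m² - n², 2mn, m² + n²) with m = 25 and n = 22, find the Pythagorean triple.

a = m² - n² = 25² - 22² = 625 - 484 = 141
b = 2mn = 2·25·22 = 1100
c = m² + n² = 625 + 484 = 1109
Verify: 141² + 1100² = 19881 + 1210000 = 1229881 = 1109² ✓

(141, 1100, 1109)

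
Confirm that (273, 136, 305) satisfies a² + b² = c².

Compute a² + b² = 273² + 136² = 74529 + 18496 = 93025
Compute c² = 305² = 93025
Since 93025 = 93025, confirmed.

Yes, it is a Pythagorean triple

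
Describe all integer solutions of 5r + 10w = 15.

Step 1: Compute gcd(5, 10) = 5.
Since 5 divides 15, solutions exist.

Step 2: Find a particular solution using extended Euclidean algorithm.
We get r₀ = 3, w₀ = 0.
Check: 5*3 + 10*0 = 15 = 15 ✓

Step 3: Write the general solution.
r = 3 + (10/5)t = 3 + 2t
w = 0 - (5/5)t = 0 - 1t
for any integer t.

r = 3 + 2t, w = 0 - 1t for integer t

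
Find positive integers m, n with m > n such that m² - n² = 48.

Factor: m² - n² = (m+n)(m-n) = 48.
We need two factors of 48 with the same parity.
Use m+n = 24 and m-n = 2 (product 24·2 = 48).
Adding: 2m = 26, so m = 13.
Subtracting: 2n = 22, so n = 11.
Check: 13² - 11² = 169 - 121 = 48 ✓

m = 13, n = 11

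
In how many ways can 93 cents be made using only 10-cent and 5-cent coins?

We need non-negative integers (x, y) with 10x + 5y = 93.
For each x from 0 to 9, check if (93 - 10x) is a non-negative multiple of 5.
Solutions (x, y): none
Count: 0

0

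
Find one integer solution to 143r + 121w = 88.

Step 1: Check solvability.
gcd(143, 121) = 11
Since 11 divides 88, solutions exist.

Step 2: Apply extended Euclidean algorithm to find gcd.
We find integers such that 143*x0 + 121*y0 = 11

Step 3: Scale the particular solution.
Multiply by 88/11 = 8:
r = -40, w = 48

Step 4: Verify.
143*(-40) + 121*(48) = 88 = 88 ✓

r = -40, w = 48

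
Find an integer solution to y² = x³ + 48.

Try small integer x values and check whether x³ + 48 is a perfect square.
x = 1: x³ + 48 = 1³ + 48 = 1 + 48 = 49
Is 49 a perfect square? 7² = 49 ✓
So (x, y) = (1, -7) is a solution.

x = 1, y = -7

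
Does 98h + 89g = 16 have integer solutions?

Step 1: Compute gcd(98, 89).
gcd(98, 89) = 1

Step 2: Check divisibility.
Does 1 divide 16? 16 = 1 x 16, so yes.

By the theorem on linear Diophantine equations, 98h + 89g = 16 has integer solutions if and only if gcd(98, 89) divides 16. Since 1 | 16, solutions exist.

Yes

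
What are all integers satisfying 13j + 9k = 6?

Step 1: Compute gcd(13, 9) = 1.
Since 1 divides 6, solutions exist.

Step 2: Find a particular solution using extended Euclidean algorithm.
We get j₀ = -12, k₀ = 18.
Check: 13*-12 + 9*18 = 6 = 6 ✓

Step 3: Write the general solution.
j = -12 + (9/1)t = -12 + 9t
k = 18 - (13/1)t = 18 - 13t
for any integer t.

j = -12 + 9t, k = 18 - 13t for integer t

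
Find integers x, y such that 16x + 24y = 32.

Step 1: Check solvability.
gcd(16, 24) = 8
Since 8 divides 32, solutions exist.

Step 2: Apply extended Euclidean algorithm to find gcd.
We find integers such that 16*x0 + 24*y0 = 8

Step 3: Scale the particular solution.
Multiply by 32/8 = 4:
x = -4, y = 4

Step 4: Verify.
16*(-4) + 24*(4) = 32 = 32 ✓

x = -4, y = 4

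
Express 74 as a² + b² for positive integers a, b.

We need to find integers a, b > 0 such that a² + b² = 74.
Trying a = 5: b² = 74 - 5² = 74 - 25 = 49
b = 7
Check: 5² + 7² = 25 + 49 = 74 ✓

74 = 5² + 7²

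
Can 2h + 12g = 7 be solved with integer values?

Step 1: Compute gcd(2, 12).
gcd(2, 12) = 2

Step 2: Check divisibility.
Does 2 divide 7? 7 = 2 x 3 + 1, so no.

By the theorem on linear Diophantine equations, 2h + 12g = 7 has integer solutions if and only if gcd(2, 12) divides 7. Since 2 does not divide 7, no solutions exist.

No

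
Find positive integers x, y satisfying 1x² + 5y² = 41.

Try small values of x and check whether (41 - 1x²)/5 is a perfect square.
x = 6: 1·6² = 36, so 5y² = 41 - 36 = 5, giving y² = 1, y = 1.
Check: 1·6² + 5·1² = 36 + 5 = 41 ✓

x = 6, y = 1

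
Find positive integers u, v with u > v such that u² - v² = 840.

Factor: u² - v² = (u+v)(u-v) = 840.
We need two factors of 840 with the same parity.
Use u+v = 420 and u-v = 2 (product 420·2 = 840).
Adding: 2u = 422, so u = 211.
Subtracting: 2v = 418, so v = 209.
Check: 211² - 209² = 44521 - 43681 = 840 ✓

u = 211, v = 209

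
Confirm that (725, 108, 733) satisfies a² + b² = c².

Compute a² + b² = 725² + 108² = 525625 + 11664 = 537289
Compute c² = 733² = 537289
Since 537289 = 537289, confirmed.

Yes, it is a Pythagorean triple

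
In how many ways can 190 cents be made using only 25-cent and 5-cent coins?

We need non-negative integers (x, y) with 25x + 5y = 190.
For each x from 0 to 7, check if (190 - 25x) is a non-negative multiple of 5.
Solutions (x, y): (0,38), (1,33), (2,28), (3,23), ...
Count: 8

8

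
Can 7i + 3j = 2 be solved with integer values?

Step 1: Compute gcd(7, 3).
gcd(7, 3) = 1

Step 2: Check divisibility.
Does 1 divide 2? 2 = 1 x 2, so yes.

By the theorem on linear Diophantine equations, 7i + 3j = 2 has integer solutions if and only if gcd(7, 3) divides 2. Since 1 | 2, solutions exist.

Yes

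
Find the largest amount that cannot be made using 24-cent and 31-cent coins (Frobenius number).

For two coprime denominations a and b, the Frobenius number (largest value not representable as a non-negative combination) is ab - a - b.
Here gcd(24, 31) = 1, so they are coprime.
F(24, 31) = 24·31 - 24 - 31 = 744 - 55 = 689

689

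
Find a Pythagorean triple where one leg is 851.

We need the other leg and hypotenuse such that 851² + x² = c².
Take x = 420, c = 949: 851² + 420² = 724201 + 176400 = 900601 = 949² ✓
Triple: (851, 420, 949)

(851, 420, 949)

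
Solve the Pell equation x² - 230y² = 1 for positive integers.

We seek the smallest positive integers (x, y) with x² - 230y² = 1, i.e., x² = 230y² + 1.
Try successive y values:
y = 1: x² = 230·1² + 1 = 231, not a perfect square
y = 2: x² = 230·2² + 1 = 921, not a perfect square
y = 3: x² = 230·3² + 1 = 2071, not a perfect square
... continuing the search (or via continued fractions) ...
y = 6: x² = 230·6² + 1 = 8281, x = 91 ✓

Verify: 91² - 230·6² = 8281 - 8280 = 1 ✓

x = 91, y = 6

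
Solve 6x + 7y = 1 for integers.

Step 1: Check solvability.
gcd(6, 7) = 1
Since 1 divides 1, solutions exist.

Step 2: Apply extended Euclidean algorithm to find gcd.
We find integers such that 6*x0 + 7*y0 = 1

Step 3: Scale the particular solution.
Multiply by 1/1 = 1:
x = -1, y = 1

Step 4: Verify.
6*(-1) + 7*(1) = 1 = 1 ✓

x = -1, y = 1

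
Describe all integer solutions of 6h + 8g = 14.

Step 1: Compute gcd(6, 8) = 2.
Since 2 divides 14, solutions exist.

Step 2: Find a particular solution using extended Euclidean algorithm.
We get h₀ = -7, g₀ = 7.
Check: 6*-7 + 8*7 = 14 = 14 ✓

Step 3: Write the general solution.
h = -7 + (8/2)t = -7 + 4t
g = 7 - (6/2)t = 7 - 3t
for any integer t.

h = -7 + 4t, g = 7 - 3t for integer t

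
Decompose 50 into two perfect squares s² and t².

We need to find integers s, t > 0 such that s² + t² = 50.
Trying s = 1: t² = 50 - 1² = 50 - 1 = 49
t = 7
Check: 1² + 7² = 1 + 49 = 50 ✓

50 = 1² + 7²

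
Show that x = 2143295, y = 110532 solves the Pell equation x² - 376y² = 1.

Compute x² = 2143295² = 4593713457025
Compute 376y² = 376·110532² = 376·12217323024 = 4593713457024
x² - 376y² = 4593713457025 - 4593713457024 = 1
Since this equals 1, (2143295, 110532) is a solution.

Yes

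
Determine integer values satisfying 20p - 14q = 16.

Step 1: Check solvability.
gcd(20, 14) = 2
Since 2 divides 16, solutions exist.

Step 2: Apply extended Euclidean algorithm to find gcd.
We find integers such that 20*x0 + 14*y0 = 2

Step 3: Scale the particular solution.
Multiply by 16/2 = 8:
p = -16, q = -24

Step 4: Verify.
20*(-16) - 14*(-24) = 16 = 16 ✓

p = -16, q = -24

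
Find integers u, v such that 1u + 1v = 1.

Step 1: Check solvability.
gcd(1, 1) = 1
Since 1 divides 1, solutions exist.

Step 2: Apply extended Euclidean algorithm to find gcd.
We find integers such that 1*x0 + 1*y0 = 1

Step 3: Scale the particular solution.
Multiply by 1/1 = 1:
u = 0, v = 1

Step 4: Verify.
1*(0) + 1*(1) = 1 = 1 ✓

u = 0, v = 1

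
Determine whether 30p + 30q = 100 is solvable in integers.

Step 1: Compute gcd(30, 30).
gcd(30, 30) = 30

Step 2: Check divisibility.
Does 30 divide 100? 100 = 30 x 3 + 10, so no.

By the theorem on linear Diophantine equations, 30p + 30q = 100 has integer solutions if and only if gcd(30, 30) divides 100. Since 30 does not divide 100, no solutions exist.

No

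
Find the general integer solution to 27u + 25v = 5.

Step 1: Compute gcd(27, 25) = 1.
Since 1 divides 5, solutions exist.

Step 2: Find a particular solution using extended Euclidean algorithm.
We get u₀ = -60, v₀ = 65.
Check: 27*-60 + 25*65 = 5 = 5 ✓

Step 3: Write the general solution.
u = -60 + (25/1)t = -60 + 25t
v = 65 - (27/1)t = 65 - 27t
for any integer t.

u = -60 + 25t, v = 65 - 27t for integer t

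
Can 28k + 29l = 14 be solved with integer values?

Step 1: Compute gcd(28, 29).
gcd(28, 29) = 1

Step 2: Check divisibility.
Does 1 divide 14? 14 = 1 x 14, so yes.

By the theorem on linear Diophantine equations, 28k + 29l = 14 has integer solutions if and only if gcd(28, 29) divides 14. Since 1 | 14, solutions exist.

Yes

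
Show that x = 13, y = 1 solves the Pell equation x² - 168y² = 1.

Compute x² = 13² = 169
Compute 168y² = 168·1² = 168·1 = 168
x² - 168y² = 169 - 168 = 1
Since this equals 1, (13, 1) is a solution.

Yes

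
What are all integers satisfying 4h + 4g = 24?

Step 1: Compute gcd(4, 4) = 4.
Since 4 divides 24, solutions exist.

Step 2: Find a particular solution using extended Euclidean algorithm.
We get h₀ = 0, g₀ = 6.
Check: 4*0 + 4*6 = 24 = 24 ✓

Step 3: Write the general solution.
h = 0 + (4/4)t = 0 + 1t
g = 6 - (4/4)t = 6 - 1t
for any integer t.

h = 0 + 1t, g = 6 - 1t for integer t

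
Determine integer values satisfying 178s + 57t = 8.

Step 1: Check solvability.
gcd(178, 57) = 1
Since 1 divides 8, solutions exist.

Step 2: Apply extended Euclidean algorithm to find gcd.
We find integers such that 178*x0 + 57*y0 = 1

Step 3: Scale the particular solution.
Multiply by 8/1 = 8:
s = -64, t = 200

Step 4: Verify.
178*(-64) + 57*(200) = 8 = 8 ✓

s = -64, t = 200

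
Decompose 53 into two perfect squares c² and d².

We need to find integers c, d > 0 such that c² + d² = 53.
Trying c = 2: d² = 53 - 2² = 53 - 4 = 49
d = 7
Check: 2² + 7² = 4 + 49 = 53 ✓

53 = 2² + 7²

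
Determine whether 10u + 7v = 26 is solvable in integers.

Step 1: Compute gcd(10, 7).
gcd(10, 7) = 1

Step 2: Check divisibility.
Does 1 divide 26? 26 = 1 x 26, so yes.

By the theorem on linear Diophantine equations, 10u + 7v = 26 has integer solutions if and only if gcd(10, 7) divides 26. Since 1 | 26, solutions exist.

Yes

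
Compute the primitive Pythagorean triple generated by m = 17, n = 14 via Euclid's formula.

a = m² - n² = 17² - 14² = 289 - 196 = 93
b = 2mn = 2·17·14 = 476
c = m² + n² = 289 + 196 = 485
Verify: 93² + 476² = 8649 + 226576 = 235225 = 485² ✓

(93, 476, 485)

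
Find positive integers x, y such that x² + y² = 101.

Search for x with 101 - x² a perfect square.
x = 1: 101 - 1² = 101 - 1 = 100 = 10² ✓
So x = 1, y = 10.

x = 1, y = 10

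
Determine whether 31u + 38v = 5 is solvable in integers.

Step 1: Compute gcd(31, 38).
gcd(31, 38) = 1

Step 2: Check divisibility.
Does 1 divide 5? 5 = 1 x 5, so yes.

By the theorem on linear Diophantine equations, 31u + 38v = 5 has integer solutions if and only if gcd(31, 38) divides 5. Since 1 | 5, solutions exist.

Yes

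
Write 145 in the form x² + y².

We need to find integers x, y > 0 such that x² + y² = 145.
Trying x = 1: y² = 145 - 1² = 145 - 1 = 144
y = 12
Check: 1² + 12² = 1 + 144 = 145 ✓

145 = 1² + 12²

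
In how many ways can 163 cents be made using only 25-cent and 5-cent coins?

We need non-negative integers (x, y) with 25x + 5y = 163.
For each x from 0 to 6, check if (163 - 25x) is a non-negative multiple of 5.
Solutions (x, y): none
Count: 0

0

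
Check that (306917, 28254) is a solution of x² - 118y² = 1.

Compute x² = 306917² = 94198044889
Compute 118y² = 118·28254² = 118·798288516 = 94198044888
x² - 118y² = 94198044889 - 94198044888 = 1
Since this equals 1, (306917, 28254) is a solution.

Yes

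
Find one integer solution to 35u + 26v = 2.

Step 1: Check solvability.
gcd(35, 26) = 1
Since 1 divides 2, solutions exist.

Step 2: Apply extended Euclidean algorithm to find gcd.
We find integers such that 35*x0 + 26*y0 = 1

Step 3: Scale the particular solution.
Multiply by 2/1 = 2:
u = 6, v = -8

Step 4: Verify.
35*(6) + 26*(-8) = 2 = 2 ✓

u = 6, v = -8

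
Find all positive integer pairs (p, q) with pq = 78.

The positive divisors of 78 are: 1, 2, 3, 6, 13, 26, 39, 78.
Each divisor d gives the pair (d, 78/d):
(1, 78), (2, 39), (3, 26), (6, 13), (13, 6), (26, 3), (39, 2), (78, 1)

(1, 78), (2, 39), (3, 26), (6, 13), (13, 6), (26, 3), (39, 2), (78, 1)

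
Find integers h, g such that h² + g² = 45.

We need to find integers h, g > 0 such that h² + g² = 45.
Trying h = 3: g² = 45 - 3² = 45 - 9 = 36
g = 6
Check: 3² + 6² = 9 + 36 = 45 ✓

45 = 3² + 6²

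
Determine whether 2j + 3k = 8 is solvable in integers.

Step 1: Compute gcd(2, 3).
gcd(2, 3) = 1

Step 2: Check divisibility.
Does 1 divide 8? 8 = 1 x 8, so yes.

By the theorem on linear Diophantine equations, 2j + 3k = 8 has integer solutions if and only if gcd(2, 3) divides 8. Since 1 | 8, solutions exist.

Yes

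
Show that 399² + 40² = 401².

Compute a² + b²:
399² + 40² = 159201 + 1600 = 160801
Compute c²:
401² = 160801
Since 160801 = 160801, it is a Pythagorean triple.

Yes, it is a Pythagorean triple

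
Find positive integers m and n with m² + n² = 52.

We need to find integers m, n > 0 such that m² + n² = 52.
Trying m = 4: n² = 52 - 4² = 52 - 16 = 36
n = 6
Check: 4² + 6² = 16 + 36 = 52 ✓

52 = 4² + 6²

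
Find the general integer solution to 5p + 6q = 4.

Step 1: Compute gcd(5, 6) = 1.
Since 1 divides 4, solutions exist.

Step 2: Find a particular solution using extended Euclidean algorithm.
We get p₀ = -4, q₀ = 4.
Check: 5*-4 + 6*4 = 4 = 4 ✓

Step 3: Write the general solution.
p = -4 + (6/1)t = -4 + 6t
q = 4 - (5/1)t = 4 - 5t
for any integer t.

p = -4 + 6t, q = 4 - 5t for integer t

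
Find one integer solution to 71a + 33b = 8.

Step 1: Check solvability.
gcd(71, 33) = 1
Since 1 divides 8, solutions exist.

Step 2: Apply extended Euclidean algorithm to find gcd.
We find integers such that 71*x0 + 33*y0 = 1

Step 3: Scale the particular solution.
Multiply by 8/1 = 8:
a = -104, b = 224

Step 4: Verify.
71*(-104) + 33*(224) = 8 = 8 ✓

a = -104, b = 224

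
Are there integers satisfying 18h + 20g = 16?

Step 1: Compute gcd(18, 20).
gcd(18, 20) = 2

Step 2: Check divisibility.
Does 2 divide 16? 16 = 2 x 8, so yes.

By the theorem on linear Diophantine equations, 18h + 20g = 16 has integer solutions if and only if gcd(18, 20) divides 16. Since 2 | 16, solutions exist.

Yes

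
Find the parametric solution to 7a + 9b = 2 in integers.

Step 1: Compute gcd(7, 9) = 1.
Since 1 divides 2, solutions exist.

Step 2: Find a particular solution using extended Euclidean algorithm.
We get a₀ = 8, b₀ = -6.
Check: 7*8 + 9*-6 = 2 = 2 ✓

Step 3: Write the general solution.
a = 8 + (9/1)t = 8 + 9t
b = -6 - (7/1)t = -6 - 7t
for any integer t.

a = 8 + 9t, b = -6 - 7t for integer t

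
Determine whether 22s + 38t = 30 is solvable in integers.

Step 1: Compute gcd(22, 38).
gcd(22, 38) = 2

Step 2: Check divisibility.
Does 2 divide 30? 30 = 2 x 15, so yes.

By the theorem on linear Diophantine equations, 22s + 38t = 30 has integer solutions if and only if gcd(22, 38) divides 30. Since 2 | 30, solutions exist.

Yes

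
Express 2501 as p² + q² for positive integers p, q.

We need to find integers p, q > 0 such that p² + q² = 2501.
Trying p = 1: q² = 2501 - 1² = 2501 - 1 = 2500
q = 50
Check: 1² + 50² = 1 + 2500 = 2501 ✓

2501 = 1² + 50²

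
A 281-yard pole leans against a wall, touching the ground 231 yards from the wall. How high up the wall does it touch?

The ladder, wall, and ground form a right triangle with hypotenuse 281 and one leg 231.
By the Pythagorean theorem: h² = 281² - 231² = 78961 - 53361 = 25600
h = √25600 = 160 yards

160 yards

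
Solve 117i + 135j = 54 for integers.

Step 1: Check solvability.
gcd(117, 135) = 9
Since 9 divides 54, solutions exist.

Step 2: Apply extended Euclidean algorithm to find gcd.
We find integers such that 117*x0 + 135*y0 = 9

Step 3: Scale the particular solution.
Multiply by 54/9 = 6:
i = 42, j = -36

Step 4: Verify.
117*(42) + 135*(-36) = 54 = 54 ✓

i = 42, j = -36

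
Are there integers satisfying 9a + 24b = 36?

Step 1: Compute gcd(9, 24).
gcd(9, 24) = 3

Step 2: Check divisibility.
Does 3 divide 36? 36 = 3 x 12, so yes.

By the theorem on linear Diophantine equations, 9a + 24b = 36 has integer solutions if and only if gcd(9, 24) divides 36. Since 3 | 36, solutions exist.

Yes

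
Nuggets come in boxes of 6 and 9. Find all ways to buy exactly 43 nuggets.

We need non-negative integers (x, y) with 6x + 9y = 43.
For each x in 0..7, check if 43 - 6x is a non-negative multiple of 9.
No x yields an integer y ≥ 0.

No solution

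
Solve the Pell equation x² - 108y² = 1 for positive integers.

We seek the smallest positive integers (x, y) with x² - 108y² = 1, i.e., x² = 108y² + 1.
Try successive y values:
y = 1: x² = 108·1² + 1 = 109, not a perfect square
y = 2: x² = 108·2² + 1 = 433, not a perfect square
y = 3: x² = 108·3² + 1 = 973, not a perfect square
... continuing the search (or via continued fractions) ...
y = 130: x² = 108·130² + 1 = 1825201, x = 1351 ✓

Verify: 1351² - 108·130² = 1825201 - 1825200 = 1 ✓

x = 1351, y = 130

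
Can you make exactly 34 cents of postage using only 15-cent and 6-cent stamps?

We need non-negative x, y with 15x + 6y = 34.
gcd(15, 6) = 3, and 3 does not divide 34.
No integer solutions exist, so certainly no non-negative ones.

No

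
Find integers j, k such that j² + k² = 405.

We need to find integers j, k > 0 such that j² + k² = 405.
Trying j = 9: k² = 405 - 9² = 405 - 81 = 324
k = 18
Check: 9² + 18² = 81 + 324 = 405 ✓

405 = 9² + 18²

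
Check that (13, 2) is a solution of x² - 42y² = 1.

Compute x² = 13² = 169
Compute 42y² = 42·2² = 42·4 = 168
x² - 42y² = 169 - 168 = 1
Since this equals 1, (13, 2) is a solution.

Yes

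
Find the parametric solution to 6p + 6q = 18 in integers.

Step 1: Compute gcd(6, 6) = 6.
Since 6 divides 18, solutions exist.

Step 2: Find a particular solution using extended Euclidean algorithm.
We get p₀ = 0, q₀ = 3.
Check: 6*0 + 6*3 = 18 = 18 ✓

Step 3: Write the general solution.
p = 0 + (6/6)t = 0 + 1t
q = 3 - (6/6)t = 3 - 1t
for any integer t.

p = 0 + 1t, q = 3 - 1t for integer t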